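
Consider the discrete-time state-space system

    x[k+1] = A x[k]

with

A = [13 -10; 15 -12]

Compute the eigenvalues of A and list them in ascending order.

det(zI - A) = z^2 - (tr A)z + det A, with tr A = 13 + (-12) = 1 and det A = 13·(-12) - (-10)·15 = -156 - (-150) = -6.
So p(z) = det(zI - A) = z^2 - z - 6.
Factor z^2 - z - 6: two numbers with sum 1 and product -6 are 3 and -2, so z^2 - z - 6 = (z - 3)(z + 2).
Hence p(z) = (z - 3) (z + 2), with roots -2, 3.

-2, 3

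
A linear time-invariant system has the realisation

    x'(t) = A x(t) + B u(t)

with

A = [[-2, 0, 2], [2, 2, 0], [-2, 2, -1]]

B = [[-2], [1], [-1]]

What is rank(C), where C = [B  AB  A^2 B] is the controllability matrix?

3

AB = [[2], [-2], [7]]
A^2B = [[10], [0], [-15]]
Controllability matrix C = [B  AB  A^2B] = [[-2, 2, 10], [1, -2, 0], [-1, 7, -15]]
det(C) = (-2)·((-2)·(-15) - 0·7) - 2·(1·(-15) - 0·(-1)) + 10·(1·7 - (-2)·(-1)) = (-2)·30 - 2·(-15) + 10·5 = 20 ≠ 0, so rank(C) = 3.
rank(C) = 3 = n, so the pair (A, B) is completely controllable.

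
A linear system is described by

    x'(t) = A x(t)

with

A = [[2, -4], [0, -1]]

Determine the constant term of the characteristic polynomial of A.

For a 2×2 matrix, det(sI - A) = s^2 - (tr A)s + det A.
tr A = 1, det A = -2.
So p(s) = s^2 - s - 2.
The constant term is -2.

-2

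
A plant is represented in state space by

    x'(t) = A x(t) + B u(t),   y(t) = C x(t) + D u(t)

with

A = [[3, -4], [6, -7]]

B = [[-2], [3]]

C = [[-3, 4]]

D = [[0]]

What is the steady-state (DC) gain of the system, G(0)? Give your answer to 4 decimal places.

G(0) = C(-A)^{-1}B + D = -C A^{-1} B + D.
det A = 3, so A^{-1} = (1/3)·adj(A) = [[-7/3, 4/3], [-2, 1]]
A^{-1} B = [26/3, 7]^T
C A^{-1} B = 2
G(0) = D - C A^{-1} B = 0 - (2) = -2

-2.0000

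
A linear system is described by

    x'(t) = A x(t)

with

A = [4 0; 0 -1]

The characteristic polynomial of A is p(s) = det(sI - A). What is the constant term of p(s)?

-4

For a 2×2 matrix, det(sI - A) = s^2 - (tr A)s + det A.
tr A = 3, det A = -4.
So p(s) = s^2 - 3s - 4.
The constant term is -4.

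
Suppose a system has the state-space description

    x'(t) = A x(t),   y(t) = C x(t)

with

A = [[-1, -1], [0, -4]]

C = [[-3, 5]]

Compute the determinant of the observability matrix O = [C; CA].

36

CA = [[3, -17]]
Observability matrix O = [C; CA] = [[-3, 5], [3, -17]]
det(O) = (-3)·(-17) - 5·3 = 51 - 15 = 36
Since det(O) ≠ 0, rank(O) = 2 and the system is completely observable.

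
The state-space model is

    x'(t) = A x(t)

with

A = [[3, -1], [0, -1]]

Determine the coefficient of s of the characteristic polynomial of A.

-2

For a 2×2 matrix, det(sI - A) = s^2 - (tr A)s + det A.
tr A = 2, det A = -3.
So p(s) = s^2 - 2s - 3.
The coefficient of s is -2.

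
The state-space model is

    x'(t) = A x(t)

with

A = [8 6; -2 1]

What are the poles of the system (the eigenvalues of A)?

4, 5

det(sI - A) = s^2 - (tr A)s + det A, with tr A = 8 + 1 = 9 and det A = 8·1 - 6·(-2) = 8 - (-12) = 20.
So p(s) = det(sI - A) = s^2 - 9s + 20.
Factor s^2 - 9s + 20: two numbers with sum 9 and product 20 are 5 and 4, so s^2 - 9s + 20 = (s - 5)(s - 4).
Hence p(s) = (s - 5) (s - 4), with roots 4, 5.
At least one eigenvalue has non-negative real part, so the system is not asymptotically stable.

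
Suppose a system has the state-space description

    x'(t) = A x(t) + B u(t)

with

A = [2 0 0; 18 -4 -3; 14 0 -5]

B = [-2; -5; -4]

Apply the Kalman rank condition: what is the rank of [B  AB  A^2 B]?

AB = [[-4], [-4], [-8]]
A^2B = [[-8], [-32], [-16]]
Controllability matrix C = [B  AB  A^2B] = [[-2, -4, -8], [-5, -4, -32], [-4, -8, -16]]
The rows r1, r2, r3 of C are linearly dependent: -2·r1 + r3 = 0 (check each entry), so rank(C) ≤ 2.
The 2×2 minor from rows 1, 2, columns 1, 2 is (-2)·(-4) - (-4)·(-5) = 8 - 20 = -12 ≠ 0, so rank(C) = 2.
rank(C) = 2 < n = 3, so the pair (A, B) is not completely controllable.

2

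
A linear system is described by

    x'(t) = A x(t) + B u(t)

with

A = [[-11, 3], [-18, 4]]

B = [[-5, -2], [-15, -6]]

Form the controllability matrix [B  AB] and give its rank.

1

AB = [[10, 4], [30, 12]]
Controllability matrix C = [B  AB] = [[-5, -2, 10, 4], [-15, -6, 30, 12]]
Every column of C is a scalar multiple of column 1 = [-5, -15] (multipliers 1, 2/5, -2, -4/5), so the columns span a one-dimensional space.
C ≠ 0, hence rank(C) = 1.
rank(C) = 1 < n = 2, so the pair (A, B) is not completely controllable.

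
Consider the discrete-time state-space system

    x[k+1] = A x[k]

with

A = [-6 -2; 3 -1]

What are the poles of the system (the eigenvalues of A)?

det(zI - A) = z^2 - (tr A)z + det A, with tr A = (-6) + (-1) = -7 and det A = (-6)·(-1) - (-2)·3 = 6 - (-6) = 12.
So p(z) = det(zI - A) = z^2 + 7z + 12.
Factor z^2 + 7z + 12: two numbers with sum -7 and product 12 are -3 and -4, so z^2 + 7z + 12 = (z + 3)(z + 4).
Hence p(z) = (z + 3) (z + 4), with roots -4, -3.

-4, -3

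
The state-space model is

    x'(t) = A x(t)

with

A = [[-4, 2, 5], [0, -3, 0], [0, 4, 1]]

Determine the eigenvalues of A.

-4, -3, 1

det(sI - A) = s^3 - (tr A)s^2 + (M11 + M22 + M33)s - det A, where Mii is the 2×2 principal minor of A obtained by deleting row i and column i.
tr A = (-4) + (-3) + 1 = -6; M11 = (-3)·1 - 0·4 = -3 - 0 = -3; M22 = (-4)·1 - 5·0 = -4 - 0 = -4; M33 = (-4)·(-3) - 2·0 = 12 - 0 = 12; sum of minors = 5.
det A = (-4)·((-3)·1 - 0·4) - 2·(0·1 - 0·0) + 5·(0·4 - (-3)·0) = (-4)·(-3) - 2·0 + 5·0 = 12.
So p(s) = det(sI - A) = s^3 + 6s^2 + 5s - 12.
Rational-root test: any integer root divides -12. Testing small divisors, s = 1 works: p(1) = 1 + 6 + 5 + (-12) = 0, so (s - 1) is a factor.
Dividing, p(s) = (s - 1)(s^2 + 7s + 12).
Factor s^2 + 7s + 12: two numbers with sum -7 and product 12 are -3 and -4, so s^2 + 7s + 12 = (s + 3)(s + 4).
Hence p(s) = (s - 1) (s + 3) (s + 4), with roots -4, -3, 1.
At least one eigenvalue has non-negative real part, so the system is not asymptotically stable.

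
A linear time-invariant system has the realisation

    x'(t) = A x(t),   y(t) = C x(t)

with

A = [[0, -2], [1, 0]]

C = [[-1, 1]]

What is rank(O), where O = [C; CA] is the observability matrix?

2

CA = [[1, 2]]
Observability matrix O = [C; CA] = [[-1, 1], [1, 2]]
det(O) = (-1)·2 - 1·1 = -2 - 1 = -3 ≠ 0, so rank(O) = 2.
rank(O) = 2 = n, so the pair (A, C) is completely observable.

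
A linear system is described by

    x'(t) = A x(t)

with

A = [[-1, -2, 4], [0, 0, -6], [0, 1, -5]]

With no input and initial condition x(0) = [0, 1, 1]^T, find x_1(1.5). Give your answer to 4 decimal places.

det(sI - A) = s^3 - (tr A)s^2 + (M11 + M22 + M33)s - det A, where Mii is the 2×2 principal minor of A obtained by deleting row i and column i.
tr A = (-1) + 0 + (-5) = -6; M11 = 0·(-5) - (-6)·1 = 0 - (-6) = 6; M22 = (-1)·(-5) - 4·0 = 5 - 0 = 5; M33 = (-1)·0 - (-2)·0 = 0 - 0 = 0; sum of minors = 11.
det A = (-1)·(0·(-5) - (-6)·1) - (-2)·(0·(-5) - (-6)·0) + 4·(0·1 - 0·0) = (-1)·6 - (-2)·0 + 4·0 = -6.
So p(s) = det(sI - A) = s^3 + 6s^2 + 11s + 6.
Rational-root test: any integer root divides 6. Testing small divisors, s = -1 works: p(-1) = -1 + 6 + (-11) + 6 = 0, so (s + 1) is a factor.
Dividing, p(s) = (s + 1)(s^2 + 5s + 6).
Factor s^2 + 5s + 6: two numbers with sum -5 and product 6 are -2 and -3, so s^2 + 5s + 6 = (s + 2)(s + 3).
Hence p(s) = (s + 1) (s + 2) (s + 3), with roots -3, -2, -1.
The eigenvalues -3, -2, -1 are distinct and real, so A is diagonalisable and x(t) = e^{At} x(0) = V diag(e^{λ_i t}) V^{-1} x(0), where the columns of V are the eigenvectors.
λ = -3: A - (-3)I = [[2, -2, 4], [0, 3, -6], [0, 1, -2]]. v must be orthogonal to every row; (row 1) × (row 2) = [0, 12, 6], so take v_1 = [0, 2, 1]^T.
λ = -2: A - (-2)I = [[1, -2, 4], [0, 2, -6], [0, 1, -3]]. v must be orthogonal to every row; (row 1) × (row 2) = [4, 6, 2], so take v_2 = [2, 3, 1]^T.
λ = -1: A - (-1)I = [[0, -2, 4], [0, 1, -6], [0, 1, -4]]. v must be orthogonal to every row; (row 1) × (row 2) = [8, 0, 0], so take v_3 = [1, 0, 0]^T.
V = [v_1 v_2 v_3] = [[0, 2, 1], [2, 3, 0], [1, 1, 0]] has det V = -1, so V^{-1} = adj(V)/det V = [[0, -1, 3], [0, 1, -2], [1, -2, 4]].
Modal coordinates z(0) = V^{-1} x(0): 0·0 + (-1)·1 + 3·1 = 2; 0·0 + 1·1 + (-2)·1 = -1; 1·0 + (-2)·1 + 4·1 = 2; so z(0) = [2, -1, 2]^T.
x_1(t) = Σ_i (v_i)_1 · z_i(0) · e^{λ_i t} (row 1 of V times the modal terms).
x_1(1.5) = 0·2·e^{-3·1.5} + 2·(-1)·e^{-2·1.5} + 1·2·e^{-1·1.5} = 0·0.011109 + (-2)·0.049787 + 2·0.223130 = 0.3467.

0.3467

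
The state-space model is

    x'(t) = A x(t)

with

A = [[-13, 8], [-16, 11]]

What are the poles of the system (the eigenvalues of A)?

det(sI - A) = s^2 - (tr A)s + det A, with tr A = (-13) + 11 = -2 and det A = (-13)·11 - 8·(-16) = -143 - (-128) = -15.
So p(s) = det(sI - A) = s^2 + 2s - 15.
Factor s^2 + 2s - 15: two numbers with sum -2 and product -15 are 3 and -5, so s^2 + 2s - 15 = (s - 3)(s + 5).
Hence p(s) = (s - 3) (s + 5), with roots -5, 3.
At least one eigenvalue has non-negative real part, so the system is not asymptotically stable.

-5, 3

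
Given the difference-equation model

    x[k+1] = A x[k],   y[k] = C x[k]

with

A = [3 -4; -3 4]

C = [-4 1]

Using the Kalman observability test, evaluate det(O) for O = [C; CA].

-65

CA = [[-15, 20]]
Observability matrix O = [C; CA] = [[-4, 1], [-15, 20]]
det(O) = (-4)·20 - 1·(-15) = -80 - (-15) = -65
Since det(O) ≠ 0, rank(O) = 2 and the system is completely observable.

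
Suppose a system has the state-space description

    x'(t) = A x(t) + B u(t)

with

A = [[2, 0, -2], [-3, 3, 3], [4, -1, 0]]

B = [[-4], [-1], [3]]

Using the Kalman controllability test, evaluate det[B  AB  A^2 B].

1084

AB = [[-14], [18], [-15]]
A^2B = [[2], [51], [-74]]
Controllability matrix C = [B  AB  A^2B] = [[-4, -14, 2], [-1, 18, 51], [3, -15, -74]]
Expanding along the first row, det(C) = (-4)·(18·(-74) - 51·(-15)) - (-14)·((-1)·(-74) - 51·3) + 2·((-1)·(-15) - 18·3) = (-4)·(-567) - (-14)·(-79) + 2·(-39) = 1084
Since det(C) ≠ 0, rank(C) = 3 and the system is completely controllable.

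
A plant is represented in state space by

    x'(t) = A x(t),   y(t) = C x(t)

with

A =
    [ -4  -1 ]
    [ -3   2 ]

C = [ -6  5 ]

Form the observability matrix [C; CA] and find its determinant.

CA = [[9, 16]]
Observability matrix O = [C; CA] = [[-6, 5], [9, 16]]
det(O) = (-6)·16 - 5·9 = -96 - 45 = -141
Since det(O) ≠ 0, rank(O) = 2 and the system is completely observable.

-141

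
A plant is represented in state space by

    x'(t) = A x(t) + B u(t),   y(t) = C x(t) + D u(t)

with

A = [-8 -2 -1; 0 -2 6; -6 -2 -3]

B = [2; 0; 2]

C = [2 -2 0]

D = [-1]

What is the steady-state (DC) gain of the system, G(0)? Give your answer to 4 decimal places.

-1.5333

G(0) = C(-A)^{-1}B + D = -C A^{-1} B + D.
det A = -60, so A^{-1} = (1/-60)·adj(A) = [[-3/10, 1/15, 7/30], [3/5, -3/10, -4/5], [1/5, 1/15, -4/15]]
A^{-1} B = [-2/15, -2/5, -2/15]^T
C A^{-1} B = 8/15
G(0) = D - C A^{-1} B = -1 - (8/15) = -23/15 ≈ -1.5333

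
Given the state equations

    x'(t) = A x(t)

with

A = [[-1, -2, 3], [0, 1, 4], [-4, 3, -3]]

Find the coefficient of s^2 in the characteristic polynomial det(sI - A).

Expand det(sI - A) for the 3×3 matrix.
p(s) = s^3 + 3s^2 - s - 59.
(Check: constant term = det(-A) = (-1)^3 det A = -59; coefficient of s^2 = -tr A = 3.)
The coefficient of s^2 is 3.

3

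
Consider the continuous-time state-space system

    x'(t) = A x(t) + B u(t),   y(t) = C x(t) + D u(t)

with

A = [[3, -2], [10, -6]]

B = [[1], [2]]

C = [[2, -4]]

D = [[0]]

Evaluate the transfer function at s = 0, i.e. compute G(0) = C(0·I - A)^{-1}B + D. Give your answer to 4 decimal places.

-6.0000

G(0) = C(-A)^{-1}B + D = -C A^{-1} B + D.
det A = 2, so A^{-1} = (1/2)·adj(A) = [[-3, 1], [-5, 3/2]]
A^{-1} B = [-1, -2]^T
C A^{-1} B = 6
G(0) = D - C A^{-1} B = 0 - (6) = -6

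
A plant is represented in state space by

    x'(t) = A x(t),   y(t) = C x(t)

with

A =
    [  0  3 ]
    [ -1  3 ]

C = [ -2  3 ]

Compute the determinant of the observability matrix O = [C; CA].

3

CA = [[-3, 3]]
Observability matrix O = [C; CA] = [[-2, 3], [-3, 3]]
det(O) = (-2)·3 - 3·(-3) = -6 - (-9) = 3
Since det(O) ≠ 0, rank(O) = 2 and the system is completely observable.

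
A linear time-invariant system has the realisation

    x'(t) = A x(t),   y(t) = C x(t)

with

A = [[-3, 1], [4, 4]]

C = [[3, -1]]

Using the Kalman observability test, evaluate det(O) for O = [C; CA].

CA = [[-13, -1]]
Observability matrix O = [C; CA] = [[3, -1], [-13, -1]]
det(O) = 3·(-1) - (-1)·(-13) = -3 - 13 = -16
Since det(O) ≠ 0, rank(O) = 2 and the system is completely observable.

-16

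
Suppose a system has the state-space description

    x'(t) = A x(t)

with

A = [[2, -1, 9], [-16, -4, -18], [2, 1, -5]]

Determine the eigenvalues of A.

-6, -5, 4

det(sI - A) = s^3 - (tr A)s^2 + (M11 + M22 + M33)s - det A, where Mii is the 2×2 principal minor of A obtained by deleting row i and column i.
tr A = 2 + (-4) + (-5) = -7; M11 = (-4)·(-5) - (-18)·1 = 20 - (-18) = 38; M22 = 2·(-5) - 9·2 = -10 - 18 = -28; M33 = 2·(-4) - (-1)·(-16) = -8 - 16 = -24; sum of minors = -14.
det A = 2·((-4)·(-5) - (-18)·1) - (-1)·((-16)·(-5) - (-18)·2) + 9·((-16)·1 - (-4)·2) = 2·38 - (-1)·116 + 9·(-8) = 120.
So p(s) = det(sI - A) = s^3 + 7s^2 - 14s - 120.
Rational-root test: any integer root divides -120. Testing small divisors, s = 4 works: p(4) = 64 + 112 + (-56) + (-120) = 0, so (s - 4) is a factor.
Dividing, p(s) = (s - 4)(s^2 + 11s + 30).
Factor s^2 + 11s + 30: two numbers with sum -11 and product 30 are -5 and -6, so s^2 + 11s + 30 = (s + 5)(s + 6).
Hence p(s) = (s - 4) (s + 5) (s + 6), with roots -6, -5, 4.
At least one eigenvalue has non-negative real part, so the system is not asymptotically stable.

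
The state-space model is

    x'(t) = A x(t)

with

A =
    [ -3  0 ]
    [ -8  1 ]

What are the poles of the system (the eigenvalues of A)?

-3, 1

det(sI - A) = s^2 - (tr A)s + det A, with tr A = (-3) + 1 = -2 and det A = (-3)·1 - 0·(-8) = -3 - 0 = -3.
So p(s) = det(sI - A) = s^2 + 2s - 3.
Factor s^2 + 2s - 3: two numbers with sum -2 and product -3 are 1 and -3, so s^2 + 2s - 3 = (s - 1)(s + 3).
Hence p(s) = (s - 1) (s + 3), with roots -3, 1.
At least one eigenvalue has non-negative real part, so the system is not asymptotically stable.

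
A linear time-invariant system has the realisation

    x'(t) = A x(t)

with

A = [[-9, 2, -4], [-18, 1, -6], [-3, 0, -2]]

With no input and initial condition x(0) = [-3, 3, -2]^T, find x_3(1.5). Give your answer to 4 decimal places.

-0.8203

det(sI - A) = s^3 - (tr A)s^2 + (M11 + M22 + M33)s - det A, where Mii is the 2×2 principal minor of A obtained by deleting row i and column i.
tr A = (-9) + 1 + (-2) = -10; M11 = 1·(-2) - (-6)·0 = -2 - 0 = -2; M22 = (-9)·(-2) - (-4)·(-3) = 18 - 12 = 6; M33 = (-9)·1 - 2·(-18) = -9 - (-36) = 27; sum of minors = 31.
det A = (-9)·(1·(-2) - (-6)·0) - 2·((-18)·(-2) - (-6)·(-3)) + (-4)·((-18)·0 - 1·(-3)) = (-9)·(-2) - 2·18 + (-4)·3 = -30.
So p(s) = det(sI - A) = s^3 + 10s^2 + 31s + 30.
Rational-root test: any integer root divides 30. Testing small divisors, s = -2 works: p(-2) = -8 + 40 + (-62) + 30 = 0, so (s + 2) is a factor.
Dividing, p(s) = (s + 2)(s^2 + 8s + 15).
Factor s^2 + 8s + 15: two numbers with sum -8 and product 15 are -3 and -5, so s^2 + 8s + 15 = (s + 3)(s + 5).
Hence p(s) = (s + 2) (s + 3) (s + 5), with roots -5, -3, -2.
The eigenvalues -5, -3, -2 are distinct and real, so A is diagonalisable and x(t) = e^{At} x(0) = V diag(e^{λ_i t}) V^{-1} x(0), where the columns of V are the eigenvectors.
λ = -5: A - (-5)I = [[-4, 2, -4], [-18, 6, -6], [-3, 0, 3]]. v must be orthogonal to every row; (row 1) × (row 2) = [12, 48, 12], so take v_1 = [1, 4, 1]^T.
λ = -3: A - (-3)I = [[-6, 2, -4], [-18, 4, -6], [-3, 0, 1]]. v must be orthogonal to every row; (row 1) × (row 2) = [4, 36, 12], so take v_2 = [1, 9, 3]^T.
λ = -2: A - (-2)I = [[-7, 2, -4], [-18, 3, -6], [-3, 0, 0]]. v must be orthogonal to every row; (row 1) × (row 2) = [0, 30, 15], so take v_3 = [0, 2, 1]^T.
V = [v_1 v_2 v_3] = [[1, 1, 0], [4, 9, 2], [1, 3, 1]] has det V = 1, so V^{-1} = adj(V)/det V = [[3, -1, 2], [-2, 1, -2], [3, -2, 5]].
Modal coordinates z(0) = V^{-1} x(0): 3·(-3) + (-1)·3 + 2·(-2) = -16; (-2)·(-3) + 1·3 + (-2)·(-2) = 13; 3·(-3) + (-2)·3 + 5·(-2) = -25; so z(0) = [-16, 13, -25]^T.
x_3(t) = Σ_i (v_i)_3 · z_i(0) · e^{λ_i t} (row 3 of V times the modal terms).
x_3(1.5) = 1·(-16)·e^{-5·1.5} + 3·13·e^{-3·1.5} + 1·(-25)·e^{-2·1.5} = (-16)·0.000553 + 39·0.011109 + (-25)·0.049787 = -0.8203.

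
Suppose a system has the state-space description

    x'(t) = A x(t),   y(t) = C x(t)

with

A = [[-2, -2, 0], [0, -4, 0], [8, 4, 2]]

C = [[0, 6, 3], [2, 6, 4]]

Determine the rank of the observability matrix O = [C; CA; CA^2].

2

CA = [[24, -12, 6], [28, -12, 8]]
CA^2 = [[0, 24, 12], [8, 24, 16]]
Observability matrix O = [C; CA; CA^2] = [[0, 6, 3], [2, 6, 4], [24, -12, 6], [28, -12, 8], [0, 24, 12], [8, 24, 16]]
The columns c1, c2, c3 of O are linearly dependent: -c1 - c2 + 2·c3 = 0 (check each entry), so rank(O) ≤ 2.
The 2×2 minor from rows 1, 2, columns 1, 2 is 0·6 - 6·2 = 0 - 12 = -12 ≠ 0, so rank(O) = 2.
rank(O) = 2 < n = 3, so the pair (A, C) is not completely observable.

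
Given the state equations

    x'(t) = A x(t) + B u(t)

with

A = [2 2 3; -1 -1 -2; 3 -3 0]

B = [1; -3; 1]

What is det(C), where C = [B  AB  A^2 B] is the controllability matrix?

-916

AB = [[-1], [0], [12]]
A^2B = [[34], [-23], [-3]]
Controllability matrix C = [B  AB  A^2B] = [[1, -1, 34], [-3, 0, -23], [1, 12, -3]]
Expanding along the first row, det(C) = 1·(0·(-3) - (-23)·12) - (-1)·((-3)·(-3) - (-23)·1) + 34·((-3)·12 - 0·1) = 1·276 - (-1)·32 + 34·(-36) = -916
Since det(C) ≠ 0, rank(C) = 3 and the system is completely controllable.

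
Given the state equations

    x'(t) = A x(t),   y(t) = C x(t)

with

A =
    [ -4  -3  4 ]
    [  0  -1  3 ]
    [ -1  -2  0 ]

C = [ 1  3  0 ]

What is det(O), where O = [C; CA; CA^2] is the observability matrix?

CA = [[-4, -6, 13]]
CA^2 = [[3, -8, -34]]
Observability matrix O = [C; CA; CA^2] = [[1, 3, 0], [-4, -6, 13], [3, -8, -34]]
Expanding along the first row, det(O) = 1·((-6)·(-34) - 13·(-8)) - 3·((-4)·(-34) - 13·3) + 0·((-4)·(-8) - (-6)·3) = 1·308 - 3·97 + 0·50 = 17
Since det(O) ≠ 0, rank(O) = 3 and the system is completely observable.

17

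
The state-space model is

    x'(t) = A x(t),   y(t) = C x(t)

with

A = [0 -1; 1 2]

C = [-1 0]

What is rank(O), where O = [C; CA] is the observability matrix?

2

CA = [[0, 1]]
Observability matrix O = [C; CA] = [[-1, 0], [0, 1]]
det(O) = (-1)·1 - 0·0 = -1 - 0 = -1 ≠ 0, so rank(O) = 2.
rank(O) = 2 = n, so the pair (A, C) is completely observable.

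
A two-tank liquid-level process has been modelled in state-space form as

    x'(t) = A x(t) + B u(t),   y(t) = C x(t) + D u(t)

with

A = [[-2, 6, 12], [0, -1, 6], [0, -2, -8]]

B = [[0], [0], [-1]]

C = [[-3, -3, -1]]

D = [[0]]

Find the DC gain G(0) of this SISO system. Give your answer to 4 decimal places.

4.5500

G(0) = C(-A)^{-1}B + D = -C A^{-1} B + D.
det A = -40, so A^{-1} = (1/-40)·adj(A) = [[-1/2, -3/5, -6/5], [0, -2/5, -3/10], [0, 1/10, -1/20]]
A^{-1} B = [6/5, 3/10, 1/20]^T
C A^{-1} B = -91/20
G(0) = D - C A^{-1} B = 0 - (-91/20) = 91/20 ≈ 4.5500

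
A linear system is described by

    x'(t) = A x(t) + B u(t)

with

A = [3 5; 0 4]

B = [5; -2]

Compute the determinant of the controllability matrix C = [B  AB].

-30

AB = [[5], [-8]]
Controllability matrix C = [B  AB] = [[5, 5], [-2, -8]]
det(C) = 5·(-8) - 5·(-2) = -40 - (-10) = -30
Since det(C) ≠ 0, rank(C) = 2 and the system is completely controllable.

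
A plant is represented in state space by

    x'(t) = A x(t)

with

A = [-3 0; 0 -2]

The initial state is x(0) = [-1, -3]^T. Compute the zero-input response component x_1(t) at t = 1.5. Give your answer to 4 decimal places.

-0.0111

det(sI - A) = s^2 - (tr A)s + det A, with tr A = (-3) + (-2) = -5 and det A = (-3)·(-2) - 0·0 = 6 - 0 = 6.
So p(s) = det(sI - A) = s^2 + 5s + 6.
Factor s^2 + 5s + 6: two numbers with sum -5 and product 6 are -2 and -3, so s^2 + 5s + 6 = (s + 2)(s + 3).
Hence p(s) = (s + 2) (s + 3), with roots -3, -2.
The eigenvalues -3, -2 are distinct and real, so A is diagonalisable and x(t) = e^{At} x(0) = V diag(e^{λ_i t}) V^{-1} x(0), where the columns of V are the eigenvectors.
λ = -3: A - (-3)I = [[0, 0], [0, 1]]. Row 2 gives 0·v1 + 1·v2 = 0, so take v_1 = [1, 0]^T.
λ = -2: A - (-2)I = [[-1, 0], [0, 0]]. Row 1 gives (-1)·v1 + 0·v2 = 0, so take v_2 = [0, -1]^T.
V = [v_1 v_2] = [[1, 0], [0, -1]] has det V = -1, so V^{-1} = adj(V)/det V = [[1, 0], [0, -1]].
Modal coordinates z(0) = V^{-1} x(0): 1·(-1) + 0·(-3) = -1; 0·(-1) + (-1)·(-3) = 3; so z(0) = [-1, 3]^T.
x_1(t) = Σ_i (v_i)_1 · z_i(0) · e^{λ_i t} (row 1 of V times the modal terms).
x_1(1.5) = 1·(-1)·e^{-3·1.5} + 0·3·e^{-2·1.5} = (-1)·0.011109 + 0·0.049787 = -0.0111.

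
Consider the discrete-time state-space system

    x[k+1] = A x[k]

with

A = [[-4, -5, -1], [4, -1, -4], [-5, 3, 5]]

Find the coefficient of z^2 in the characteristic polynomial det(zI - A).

Expand det(zI - A) for the 3×3 matrix.
p(z) = z^3 + 6z + 35.
(Check: constant term = det(-A) = (-1)^3 det A = 35; coefficient of z^2 = -tr A = 0.)
The coefficient of z^2 is 0.

0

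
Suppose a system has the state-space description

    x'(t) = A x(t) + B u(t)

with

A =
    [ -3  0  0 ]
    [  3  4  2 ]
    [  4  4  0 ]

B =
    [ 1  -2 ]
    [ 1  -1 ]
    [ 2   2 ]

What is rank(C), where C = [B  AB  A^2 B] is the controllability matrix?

3

AB = [[-3, 6], [11, -6], [8, -12]]
A^2B = [[9, -18], [51, -30], [32, 0]]
Controllability matrix C = [B  AB  A^2B] = [[1, -2, -3, 6, 9, -18], [1, -1, 11, -6, 51, -30], [2, 2, 8, -12, 32, 0]]
Take the 3×3 submatrix of C formed by columns 1, 2, 3: [[1, -2, -3], [1, -1, 11], [2, 2, 8]]. Its determinant is 1·((-1)·8 - 11·2) - (-2)·(1·8 - 11·2) + (-3)·(1·2 - (-1)·2) = 1·(-30) - (-2)·(-14) + (-3)·4 = -70 ≠ 0.
So rank(C) ≥ 3; since C has 3 rows, rank(C) = 3.
rank(C) = 3 = n, so the pair (A, B) is completely controllable.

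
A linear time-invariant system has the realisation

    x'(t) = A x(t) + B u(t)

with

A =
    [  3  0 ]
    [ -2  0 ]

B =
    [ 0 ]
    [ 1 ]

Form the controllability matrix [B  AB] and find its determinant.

AB = [[0], [0]]
Controllability matrix C = [B  AB] = [[0, 0], [1, 0]]
det(C) = 0·0 - 0·1 = 0 - 0 = 0
Since det(C) = 0, rank(C) < 2 and the system is not completely controllable.

0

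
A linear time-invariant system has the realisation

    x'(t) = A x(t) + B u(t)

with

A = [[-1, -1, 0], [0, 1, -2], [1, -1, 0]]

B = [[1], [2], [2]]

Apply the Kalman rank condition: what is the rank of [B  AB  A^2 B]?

3

AB = [[-3], [-2], [-1]]
A^2B = [[5], [0], [-1]]
Controllability matrix C = [B  AB  A^2B] = [[1, -3, 5], [2, -2, 0], [2, -1, -1]]
det(C) = 1·((-2)·(-1) - 0·(-1)) - (-3)·(2·(-1) - 0·2) + 5·(2·(-1) - (-2)·2) = 1·2 - (-3)·(-2) + 5·2 = 6 ≠ 0, so rank(C) = 3.
rank(C) = 3 = n, so the pair (A, B) is completely controllable.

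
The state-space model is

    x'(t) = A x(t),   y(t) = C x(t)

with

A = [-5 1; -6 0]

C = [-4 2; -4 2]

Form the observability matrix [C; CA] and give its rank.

1

CA = [[8, -4], [8, -4]]
Observability matrix O = [C; CA] = [[-4, 2], [-4, 2], [8, -4], [8, -4]]
Every row of O is a scalar multiple of row 1 = [-4, 2] (multipliers 1, 1, -2, -2), so the rows span a one-dimensional space.
O ≠ 0, hence rank(O) = 1.
rank(O) = 1 < n = 2, so the pair (A, C) is not completely observable.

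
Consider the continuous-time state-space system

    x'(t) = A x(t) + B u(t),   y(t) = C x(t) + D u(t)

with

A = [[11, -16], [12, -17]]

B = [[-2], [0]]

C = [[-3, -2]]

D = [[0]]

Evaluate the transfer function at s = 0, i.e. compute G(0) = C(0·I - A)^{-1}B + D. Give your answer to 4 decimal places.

30.0000

G(0) = C(-A)^{-1}B + D = -C A^{-1} B + D.
det A = 5, so A^{-1} = (1/5)·adj(A) = [[-17/5, 16/5], [-12/5, 11/5]]
A^{-1} B = [34/5, 24/5]^T
C A^{-1} B = -30
G(0) = D - C A^{-1} B = 0 - (-30) = 30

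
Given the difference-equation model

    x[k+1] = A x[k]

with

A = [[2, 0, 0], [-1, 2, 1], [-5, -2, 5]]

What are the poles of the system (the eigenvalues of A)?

2, 3, 4

det(zI - A) = z^3 - (tr A)z^2 + (M11 + M22 + M33)z - det A, where Mii is the 2×2 principal minor of A obtained by deleting row i and column i.
tr A = 2 + 2 + 5 = 9; M11 = 2·5 - 1·(-2) = 10 - (-2) = 12; M22 = 2·5 - 0·(-5) = 10 - 0 = 10; M33 = 2·2 - 0·(-1) = 4 - 0 = 4; sum of minors = 26.
det A = 2·(2·5 - 1·(-2)) - 0·((-1)·5 - 1·(-5)) + 0·((-1)·(-2) - 2·(-5)) = 2·12 - 0·0 + 0·12 = 24.
So p(z) = det(zI - A) = z^3 - 9z^2 + 26z - 24.
Rational-root test: any integer root divides -24. Testing small divisors, z = 2 works: p(2) = 8 + (-36) + 52 + (-24) = 0, so (z - 2) is a factor.
Dividing, p(z) = (z - 2)(z^2 - 7z + 12).
Factor z^2 - 7z + 12: two numbers with sum 7 and product 12 are 4 and 3, so z^2 - 7z + 12 = (z - 4)(z - 3).
Hence p(z) = (z - 4) (z - 3) (z - 2), with roots 2, 3, 4.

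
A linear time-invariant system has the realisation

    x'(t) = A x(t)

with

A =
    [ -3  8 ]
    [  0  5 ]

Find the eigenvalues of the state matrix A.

det(sI - A) = s^2 - (tr A)s + det A, with tr A = (-3) + 5 = 2 and det A = (-3)·5 - 8·0 = -15 - 0 = -15.
So p(s) = det(sI - A) = s^2 - 2s - 15.
Factor s^2 - 2s - 15: two numbers with sum 2 and product -15 are 5 and -3, so s^2 - 2s - 15 = (s - 5)(s + 3).
Hence p(s) = (s - 5) (s + 3), with roots -3, 5.
At least one eigenvalue has non-negative real part, so the system is not asymptotically stable.

-3, 5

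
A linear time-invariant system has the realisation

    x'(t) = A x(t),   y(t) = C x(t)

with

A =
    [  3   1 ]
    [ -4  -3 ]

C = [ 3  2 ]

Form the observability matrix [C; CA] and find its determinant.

CA = [[1, -3]]
Observability matrix O = [C; CA] = [[3, 2], [1, -3]]
det(O) = 3·(-3) - 2·1 = -9 - 2 = -11
Since det(O) ≠ 0, rank(O) = 2 and the system is completely observable.

-11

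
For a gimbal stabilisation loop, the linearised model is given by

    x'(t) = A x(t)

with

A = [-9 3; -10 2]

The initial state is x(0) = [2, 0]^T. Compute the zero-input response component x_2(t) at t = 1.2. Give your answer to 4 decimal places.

-0.3819

det(sI - A) = s^2 - (tr A)s + det A, with tr A = (-9) + 2 = -7 and det A = (-9)·2 - 3·(-10) = -18 - (-30) = 12.
So p(s) = det(sI - A) = s^2 + 7s + 12.
Factor s^2 + 7s + 12: two numbers with sum -7 and product 12 are -3 and -4, so s^2 + 7s + 12 = (s + 3)(s + 4).
Hence p(s) = (s + 3) (s + 4), with roots -4, -3.
The eigenvalues -4, -3 are distinct and real, so A is diagonalisable and x(t) = e^{At} x(0) = V diag(e^{λ_i t}) V^{-1} x(0), where the columns of V are the eigenvectors.
λ = -4: A - (-4)I = [[-5, 3], [-10, 6]]. Row 1 gives (-5)·v1 + 3·v2 = 0, so take v_1 = [3, 5]^T.
λ = -3: A - (-3)I = [[-6, 3], [-10, 5]]. Row 1 gives (-6)·v1 + 3·v2 = 0, so take v_2 = [1, 2]^T.
V = [v_1 v_2] = [[3, 1], [5, 2]] has det V = 1, so V^{-1} = adj(V)/det V = [[2, -1], [-5, 3]].
Modal coordinates z(0) = V^{-1} x(0): 2·2 + (-1)·0 = 4; (-5)·2 + 3·0 = -10; so z(0) = [4, -10]^T.
x_2(t) = Σ_i (v_i)_2 · z_i(0) · e^{λ_i t} (row 2 of V times the modal terms).
x_2(1.2) = 5·4·e^{-4·1.2} + 2·(-10)·e^{-3·1.2} = 20·0.008230 + (-20)·0.027324 = -0.3819.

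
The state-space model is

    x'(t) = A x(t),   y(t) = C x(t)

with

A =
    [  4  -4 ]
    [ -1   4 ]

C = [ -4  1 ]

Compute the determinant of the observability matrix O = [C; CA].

CA = [[-17, 20]]
Observability matrix O = [C; CA] = [[-4, 1], [-17, 20]]
det(O) = (-4)·20 - 1·(-17) = -80 - (-17) = -63
Since det(O) ≠ 0, rank(O) = 2 and the system is completely observable.

-63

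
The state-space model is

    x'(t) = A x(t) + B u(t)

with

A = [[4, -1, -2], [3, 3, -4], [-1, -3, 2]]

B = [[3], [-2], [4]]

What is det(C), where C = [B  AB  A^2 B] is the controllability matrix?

AB = [[6], [-13], [11]]
A^2B = [[15], [-65], [55]]
Controllability matrix C = [B  AB  A^2B] = [[3, 6, 15], [-2, -13, -65], [4, 11, 55]]
Expanding along the first row, det(C) = 3·((-13)·55 - (-65)·11) - 6·((-2)·55 - (-65)·4) + 15·((-2)·11 - (-13)·4) = 3·0 - 6·150 + 15·30 = -450
Since det(C) ≠ 0, rank(C) = 3 and the system is completely controllable.

-450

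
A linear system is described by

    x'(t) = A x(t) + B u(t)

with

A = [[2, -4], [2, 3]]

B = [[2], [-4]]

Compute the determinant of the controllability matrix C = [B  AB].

AB = [[20], [-8]]
Controllability matrix C = [B  AB] = [[2, 20], [-4, -8]]
det(C) = 2·(-8) - 20·(-4) = -16 - (-80) = 64
Since det(C) ≠ 0, rank(C) = 2 and the system is completely controllable.

64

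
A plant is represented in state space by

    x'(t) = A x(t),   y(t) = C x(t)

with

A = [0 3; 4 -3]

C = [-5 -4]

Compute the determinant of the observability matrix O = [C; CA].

CA = [[-16, -3]]
Observability matrix O = [C; CA] = [[-5, -4], [-16, -3]]
det(O) = (-5)·(-3) - (-4)·(-16) = 15 - 64 = -49
Since det(O) ≠ 0, rank(O) = 2 and the system is completely observable.

-49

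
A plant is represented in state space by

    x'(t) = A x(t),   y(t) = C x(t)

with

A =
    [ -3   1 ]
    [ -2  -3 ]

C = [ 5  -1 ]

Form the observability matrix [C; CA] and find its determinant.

27

CA = [[-13, 8]]
Observability matrix O = [C; CA] = [[5, -1], [-13, 8]]
det(O) = 5·8 - (-1)·(-13) = 40 - 13 = 27
Since det(O) ≠ 0, rank(O) = 2 and the system is completely observable.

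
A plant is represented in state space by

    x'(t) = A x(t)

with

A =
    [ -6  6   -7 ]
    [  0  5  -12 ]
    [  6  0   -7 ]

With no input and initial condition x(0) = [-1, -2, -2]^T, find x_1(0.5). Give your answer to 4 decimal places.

1.0471

det(sI - A) = s^3 - (tr A)s^2 + (M11 + M22 + M33)s - det A, where Mii is the 2×2 principal minor of A obtained by deleting row i and column i.
tr A = (-6) + 5 + (-7) = -8; M11 = 5·(-7) - (-12)·0 = -35 - 0 = -35; M22 = (-6)·(-7) - (-7)·6 = 42 - (-42) = 84; M33 = (-6)·5 - 6·0 = -30 - 0 = -30; sum of minors = 19.
det A = (-6)·(5·(-7) - (-12)·0) - 6·(0·(-7) - (-12)·6) + (-7)·(0·0 - 5·6) = (-6)·(-35) - 6·72 + (-7)·(-30) = -12.
So p(s) = det(sI - A) = s^3 + 8s^2 + 19s + 12.
Rational-root test: any integer root divides 12. Testing small divisors, s = -1 works: p(-1) = -1 + 8 + (-19) + 12 = 0, so (s + 1) is a factor.
Dividing, p(s) = (s + 1)(s^2 + 7s + 12).
Factor s^2 + 7s + 12: two numbers with sum -7 and product 12 are -3 and -4, so s^2 + 7s + 12 = (s + 3)(s + 4).
Hence p(s) = (s + 1) (s + 3) (s + 4), with roots -4, -3, -1.
The eigenvalues -4, -3, -1 are distinct and real, so A is diagonalisable and x(t) = e^{At} x(0) = V diag(e^{λ_i t}) V^{-1} x(0), where the columns of V are the eigenvectors.
λ = -4: A - (-4)I = [[-2, 6, -7], [0, 9, -12], [6, 0, -3]]. v must be orthogonal to every row; (row 1) × (row 2) = [-9, -24, -18], so take v_1 = [-3, -8, -6]^T.
λ = -3: A - (-3)I = [[-3, 6, -7], [0, 8, -12], [6, 0, -4]]. v must be orthogonal to every row; (row 1) × (row 2) = [-16, -36, -24], so take v_2 = [4, 9, 6]^T.
λ = -1: A - (-1)I = [[-5, 6, -7], [0, 6, -12], [6, 0, -6]]. v must be orthogonal to every row; (row 1) × (row 2) = [-30, -60, -30], so take v_3 = [1, 2, 1]^T.
V = [v_1 v_2 v_3] = [[-3, 4, 1], [-8, 9, 2], [-6, 6, 1]] has det V = -1, so V^{-1} = adj(V)/det V = [[3, -2, 1], [4, -3, 2], [-6, 6, -5]].
Modal coordinates z(0) = V^{-1} x(0): 3·(-1) + (-2)·(-2) + 1·(-2) = -1; 4·(-1) + (-3)·(-2) + 2·(-2) = -2; (-6)·(-1) + 6·(-2) + (-5)·(-2) = 4; so z(0) = [-1, -2, 4]^T.
x_1(t) = Σ_i (v_i)_1 · z_i(0) · e^{λ_i t} (row 1 of V times the modal terms).
x_1(0.5) = (-3)·(-1)·e^{-4·0.5} + 4·(-2)·e^{-3·0.5} + 1·4·e^{-1·0.5} = 3·0.135335 + (-8)·0.223130 + 4·0.606531 = 1.0471.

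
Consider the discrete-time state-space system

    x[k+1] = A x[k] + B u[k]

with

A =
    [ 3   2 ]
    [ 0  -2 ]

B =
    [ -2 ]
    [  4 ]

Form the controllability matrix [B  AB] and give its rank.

AB = [[2], [-8]]
Controllability matrix C = [B  AB] = [[-2, 2], [4, -8]]
det(C) = (-2)·(-8) - 2·4 = 16 - 8 = 8 ≠ 0, so rank(C) = 2.
rank(C) = 2 = n, so the pair (A, B) is completely controllable.

2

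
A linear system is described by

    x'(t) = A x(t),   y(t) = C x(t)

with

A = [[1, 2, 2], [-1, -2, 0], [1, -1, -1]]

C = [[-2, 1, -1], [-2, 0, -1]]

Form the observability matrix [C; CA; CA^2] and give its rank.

3

CA = [[-4, -5, -3], [-3, -3, -3]]
CA^2 = [[-2, 5, -5], [-3, 3, -3]]
Observability matrix O = [C; CA; CA^2] = [[-2, 1, -1], [-2, 0, -1], [-4, -5, -3], [-3, -3, -3], [-2, 5, -5], [-3, 3, -3]]
Take the 3×3 submatrix of O formed by rows 1, 2, 3: [[-2, 1, -1], [-2, 0, -1], [-4, -5, -3]]. Its determinant is (-2)·(0·(-3) - (-1)·(-5)) - 1·((-2)·(-3) - (-1)·(-4)) + (-1)·((-2)·(-5) - 0·(-4)) = (-2)·(-5) - 1·2 + (-1)·10 = -2 ≠ 0.
So rank(O) ≥ 3; since O has 3 columns, rank(O) = 3.
rank(O) = 3 = n, so the pair (A, C) is completely observable.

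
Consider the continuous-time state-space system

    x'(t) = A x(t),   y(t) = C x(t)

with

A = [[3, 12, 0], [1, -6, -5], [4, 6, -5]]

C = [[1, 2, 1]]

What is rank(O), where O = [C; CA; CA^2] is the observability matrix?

CA = [[9, 6, -15]]
CA^2 = [[-27, -18, 45]]
Observability matrix O = [C; CA; CA^2] = [[1, 2, 1], [9, 6, -15], [-27, -18, 45]]
The columns c1, c2, c3 of O are linearly dependent: 3·c1 - 2·c2 + c3 = 0 (check each entry), so rank(O) ≤ 2.
The 2×2 minor from rows 1, 2, columns 1, 2 is 1·6 - 2·9 = 6 - 18 = -12 ≠ 0, so rank(O) = 2.
rank(O) = 2 < n = 3, so the pair (A, C) is not completely observable.

2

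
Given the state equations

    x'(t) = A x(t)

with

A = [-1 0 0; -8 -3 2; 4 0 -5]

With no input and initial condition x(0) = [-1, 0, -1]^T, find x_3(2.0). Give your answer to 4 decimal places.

-0.1353

det(sI - A) = s^3 - (tr A)s^2 + (M11 + M22 + M33)s - det A, where Mii is the 2×2 principal minor of A obtained by deleting row i and column i.
tr A = (-1) + (-3) + (-5) = -9; M11 = (-3)·(-5) - 2·0 = 15 - 0 = 15; M22 = (-1)·(-5) - 0·4 = 5 - 0 = 5; M33 = (-1)·(-3) - 0·(-8) = 3 - 0 = 3; sum of minors = 23.
det A = (-1)·((-3)·(-5) - 2·0) - 0·((-8)·(-5) - 2·4) + 0·((-8)·0 - (-3)·4) = (-1)·15 - 0·32 + 0·12 = -15.
So p(s) = det(sI - A) = s^3 + 9s^2 + 23s + 15.
Rational-root test: any integer root divides 15. Testing small divisors, s = -1 works: p(-1) = -1 + 9 + (-23) + 15 = 0, so (s + 1) is a factor.
Dividing, p(s) = (s + 1)(s^2 + 8s + 15).
Factor s^2 + 8s + 15: two numbers with sum -8 and product 15 are -3 and -5, so s^2 + 8s + 15 = (s + 3)(s + 5).
Hence p(s) = (s + 1) (s + 3) (s + 5), with roots -5, -3, -1.
The eigenvalues -5, -3, -1 are distinct and real, so A is diagonalisable and x(t) = e^{At} x(0) = V diag(e^{λ_i t}) V^{-1} x(0), where the columns of V are the eigenvectors.
λ = -5: A - (-5)I = [[4, 0, 0], [-8, 2, 2], [4, 0, 0]]. v must be orthogonal to every row; (row 1) × (row 2) = [0, -8, 8], so take v_1 = [0, -1, 1]^T.
λ = -3: A - (-3)I = [[2, 0, 0], [-8, 0, 2], [4, 0, -2]]. v must be orthogonal to every row; (row 1) × (row 2) = [0, -4, 0], so take v_2 = [0, 1, 0]^T.
λ = -1: A - (-1)I = [[0, 0, 0], [-8, -2, 2], [4, 0, -4]]. v must be orthogonal to every row; (row 2) × (row 3) = [8, -24, 8], so take v_3 = [-1, 3, -1]^T.
V = [v_1 v_2 v_3] = [[0, 0, -1], [-1, 1, 3], [1, 0, -1]] has det V = 1, so V^{-1} = adj(V)/det V = [[-1, 0, 1], [2, 1, 1], [-1, 0, 0]].
Modal coordinates z(0) = V^{-1} x(0): (-1)·(-1) + 0·0 + 1·(-1) = 0; 2·(-1) + 1·0 + 1·(-1) = -3; (-1)·(-1) + 0·0 + 0·(-1) = 1; so z(0) = [0, -3, 1]^T.
x_3(t) = Σ_i (v_i)_3 · z_i(0) · e^{λ_i t} (row 3 of V times the modal terms).
x_3(2.0) = 1·0·e^{-5·2.0} + 0·(-3)·e^{-3·2.0} + (-1)·1·e^{-1·2.0} = 0·0.000045 + 0·0.002479 + (-1)·0.135335 = -0.1353.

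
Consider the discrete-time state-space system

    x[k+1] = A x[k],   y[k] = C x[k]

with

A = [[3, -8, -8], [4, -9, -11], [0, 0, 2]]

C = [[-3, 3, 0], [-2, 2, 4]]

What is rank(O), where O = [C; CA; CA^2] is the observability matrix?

CA = [[3, -3, -9], [2, -2, 2]]
CA^2 = [[-3, 3, -9], [-2, 2, 10]]
Observability matrix O = [C; CA; CA^2] = [[-3, 3, 0], [-2, 2, 4], [3, -3, -9], [2, -2, 2], [-3, 3, -9], [-2, 2, 10]]
The columns c1, c2, c3 of O are linearly dependent: c1 + c2 = 0 (check each entry), so rank(O) ≤ 2.
The 2×2 minor from rows 1, 2, columns 1, 3 is (-3)·4 - 0·(-2) = -12 - 0 = -12 ≠ 0, so rank(O) = 2.
rank(O) = 2 < n = 3, so the pair (A, C) is not completely observable.

2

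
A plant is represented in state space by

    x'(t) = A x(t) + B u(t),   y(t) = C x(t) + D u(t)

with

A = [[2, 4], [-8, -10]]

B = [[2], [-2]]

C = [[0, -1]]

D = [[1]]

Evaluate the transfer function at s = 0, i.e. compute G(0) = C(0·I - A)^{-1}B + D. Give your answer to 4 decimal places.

2.0000

G(0) = C(-A)^{-1}B + D = -C A^{-1} B + D.
det A = 12, so A^{-1} = (1/12)·adj(A) = [[-5/6, -1/3], [2/3, 1/6]]
A^{-1} B = [-1, 1]^T
C A^{-1} B = -1
G(0) = D - C A^{-1} B = 1 - (-1) = 2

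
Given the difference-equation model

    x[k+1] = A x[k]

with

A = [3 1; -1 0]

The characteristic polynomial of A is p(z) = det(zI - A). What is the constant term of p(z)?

For a 2×2 matrix, det(zI - A) = z^2 - (tr A)z + det A.
tr A = 3, det A = 1.
So p(z) = z^2 - 3z + 1.
The constant term is 1.

1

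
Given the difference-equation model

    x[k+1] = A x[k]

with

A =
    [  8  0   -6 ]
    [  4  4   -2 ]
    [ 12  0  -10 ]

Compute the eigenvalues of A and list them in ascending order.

-4, 2, 4

det(zI - A) = z^3 - (tr A)z^2 + (M11 + M22 + M33)z - det A, where Mii is the 2×2 principal minor of A obtained by deleting row i and column i.
tr A = 8 + 4 + (-10) = 2; M11 = 4·(-10) - (-2)·0 = -40 - 0 = -40; M22 = 8·(-10) - (-6)·12 = -80 - (-72) = -8; M33 = 8·4 - 0·4 = 32 - 0 = 32; sum of minors = -16.
det A = 8·(4·(-10) - (-2)·0) - 0·(4·(-10) - (-2)·12) + (-6)·(4·0 - 4·12) = 8·(-40) - 0·(-16) + (-6)·(-48) = -32.
So p(z) = det(zI - A) = z^3 - 2z^2 - 16z + 32.
Rational-root test: any integer root divides 32. Testing small divisors, z = 2 works: p(2) = 8 + (-8) + (-32) + 32 = 0, so (z - 2) is a factor.
Dividing, p(z) = (z - 2)(z^2 - 16).
Factor z^2 - 16: two numbers with sum 0 and product -16 are 4 and -4, so z^2 - 16 = (z - 4)(z + 4).
Hence p(z) = (z - 4) (z - 2) (z + 4), with roots -4, 2, 4.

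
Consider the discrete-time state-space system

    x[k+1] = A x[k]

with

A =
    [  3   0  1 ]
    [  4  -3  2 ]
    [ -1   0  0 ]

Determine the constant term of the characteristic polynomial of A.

Expand det(zI - A) for the 3×3 matrix.
p(z) = z^3 - 8z + 3.
(Check: constant term = det(-A) = (-1)^3 det A = 3; coefficient of z^2 = -tr A = 0.)
The constant term is 3.

3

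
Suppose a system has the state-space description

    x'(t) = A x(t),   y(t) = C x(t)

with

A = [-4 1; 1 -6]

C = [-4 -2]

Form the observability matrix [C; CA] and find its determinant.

-4

CA = [[14, 8]]
Observability matrix O = [C; CA] = [[-4, -2], [14, 8]]
det(O) = (-4)·8 - (-2)·14 = -32 - (-28) = -4
Since det(O) ≠ 0, rank(O) = 2 and the system is completely observable.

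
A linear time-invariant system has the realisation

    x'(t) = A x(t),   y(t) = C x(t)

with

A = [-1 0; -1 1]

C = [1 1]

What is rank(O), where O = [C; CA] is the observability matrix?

2

CA = [[-2, 1]]
Observability matrix O = [C; CA] = [[1, 1], [-2, 1]]
det(O) = 1·1 - 1·(-2) = 1 - (-2) = 3 ≠ 0, so rank(O) = 2.
rank(O) = 2 = n, so the pair (A, C) is completely observable.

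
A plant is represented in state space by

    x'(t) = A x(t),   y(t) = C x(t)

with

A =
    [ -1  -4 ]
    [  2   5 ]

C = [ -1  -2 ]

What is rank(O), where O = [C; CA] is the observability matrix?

CA = [[-3, -6]]
Observability matrix O = [C; CA] = [[-1, -2], [-3, -6]]
Every row of O is a scalar multiple of row 1 = [-1, -2] (multipliers 1, 3), so the rows span a one-dimensional space.
O ≠ 0, hence rank(O) = 1.
rank(O) = 1 < n = 2, so the pair (A, C) is not completely observable.

1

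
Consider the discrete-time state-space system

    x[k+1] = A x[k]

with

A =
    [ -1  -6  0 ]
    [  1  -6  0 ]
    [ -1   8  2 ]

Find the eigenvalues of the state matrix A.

det(zI - A) = z^3 - (tr A)z^2 + (M11 + M22 + M33)z - det A, where Mii is the 2×2 principal minor of A obtained by deleting row i and column i.
tr A = (-1) + (-6) + 2 = -5; M11 = (-6)·2 - 0·8 = -12 - 0 = -12; M22 = (-1)·2 - 0·(-1) = -2 - 0 = -2; M33 = (-1)·(-6) - (-6)·1 = 6 - (-6) = 12; sum of minors = -2.
det A = (-1)·((-6)·2 - 0·8) - (-6)·(1·2 - 0·(-1)) + 0·(1·8 - (-6)·(-1)) = (-1)·(-12) - (-6)·2 + 0·2 = 24.
So p(z) = det(zI - A) = z^3 + 5z^2 - 2z - 24.
Rational-root test: any integer root divides -24. Testing small divisors, z = 2 works: p(2) = 8 + 20 + (-4) + (-24) = 0, so (z - 2) is a factor.
Dividing, p(z) = (z - 2)(z^2 + 7z + 12).
Factor z^2 + 7z + 12: two numbers with sum -7 and product 12 are -3 and -4, so z^2 + 7z + 12 = (z + 3)(z + 4).
Hence p(z) = (z - 2) (z + 3) (z + 4), with roots -4, -3, 2.

-4, -3, 2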